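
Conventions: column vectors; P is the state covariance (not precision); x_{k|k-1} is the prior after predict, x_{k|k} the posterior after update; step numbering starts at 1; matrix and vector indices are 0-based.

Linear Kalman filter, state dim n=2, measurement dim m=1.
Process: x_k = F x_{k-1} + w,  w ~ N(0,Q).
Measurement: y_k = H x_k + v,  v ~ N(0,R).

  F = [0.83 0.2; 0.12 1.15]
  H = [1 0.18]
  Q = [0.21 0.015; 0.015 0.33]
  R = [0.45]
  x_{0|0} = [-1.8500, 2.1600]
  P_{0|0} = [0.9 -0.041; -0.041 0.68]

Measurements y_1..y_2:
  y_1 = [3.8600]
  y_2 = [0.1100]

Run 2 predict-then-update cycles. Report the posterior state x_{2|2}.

x_post = [0.8469, 2.8918]

step 1: x^-=[-1.1035, 2.2620]  P^-=[0.8436 0.2209; 0.2209 1.2309]  S=[1.4130]  K=[0.6252; 0.3132]  nu=[4.5563]  x^+=[1.7450, 3.6888]  P^+=[0.2914 -0.0557; -0.0557 1.0924]
step 2: x^-=[2.1861, 4.4516]  P^-=[0.4359 0.2408; 0.2408 1.7635]  S=[1.0297]  K=[0.4654; 0.5421]  nu=[-2.8774]  x^+=[0.8469, 2.8918]  P^+=[0.2129 -0.0190; -0.0190 1.4609]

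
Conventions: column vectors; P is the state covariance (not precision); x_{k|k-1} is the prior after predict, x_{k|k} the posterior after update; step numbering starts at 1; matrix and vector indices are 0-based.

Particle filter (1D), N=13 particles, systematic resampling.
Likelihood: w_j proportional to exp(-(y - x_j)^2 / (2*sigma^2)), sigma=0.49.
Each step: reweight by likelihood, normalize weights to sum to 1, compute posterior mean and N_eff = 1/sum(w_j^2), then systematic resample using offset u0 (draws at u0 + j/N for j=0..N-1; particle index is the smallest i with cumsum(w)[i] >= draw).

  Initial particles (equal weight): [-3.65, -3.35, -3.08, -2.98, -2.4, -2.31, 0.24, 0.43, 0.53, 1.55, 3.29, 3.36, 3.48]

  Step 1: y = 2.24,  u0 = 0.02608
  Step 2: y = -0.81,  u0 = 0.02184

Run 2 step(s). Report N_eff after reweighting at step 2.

N_eff = 8.0000

step 1: w=[0.0000, 0.0000, 0.0000, 0.0000, 0.0000, 0.0000, 0.0004, 0.0018, 0.0038, 0.6296, 0.1708, 0.1245, 0.0690]  mean=2.1992  Neff=2.2431  idx=[9, 9, 9, 9, 9, 9, 9, 9, 10, 10, 10, 11, 12]
step 2: w=[0.1250, 0.1250, 0.1250, 0.1250, 0.1250, 0.1250, 0.1250, 0.1250, 0.0000, 0.0000, 0.0000, 0.0000, 0.0000]  mean=1.5500  Neff=8.0000  idx=[0, 0, 1, 2, 2, 3, 3, 4, 5, 5, 6, 6, 7]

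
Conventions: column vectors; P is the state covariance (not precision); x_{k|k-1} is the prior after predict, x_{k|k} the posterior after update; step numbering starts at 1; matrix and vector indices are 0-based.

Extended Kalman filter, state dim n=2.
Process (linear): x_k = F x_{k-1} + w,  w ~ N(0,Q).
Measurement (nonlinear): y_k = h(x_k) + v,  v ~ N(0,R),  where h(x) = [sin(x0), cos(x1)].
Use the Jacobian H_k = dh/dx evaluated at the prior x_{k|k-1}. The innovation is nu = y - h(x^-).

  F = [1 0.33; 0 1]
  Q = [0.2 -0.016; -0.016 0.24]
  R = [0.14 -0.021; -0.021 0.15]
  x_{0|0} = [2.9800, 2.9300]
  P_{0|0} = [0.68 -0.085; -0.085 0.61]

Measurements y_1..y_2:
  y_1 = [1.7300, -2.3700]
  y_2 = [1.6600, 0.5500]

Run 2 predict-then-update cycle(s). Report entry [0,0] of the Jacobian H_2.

H_jac[0,0] = -0.9371

step 1: x^-=[3.9469, 2.9300]  P^-=[0.8903 0.1003; 0.1003 0.8500]  H_jac=[-0.6929 0.0000; 0.0000 -0.2100]  S=[0.5674 -0.0064; -0.0064 0.1875]  K=[-1.0888 -0.1495; -0.1333 -0.9567]  nu=[2.4510, -1.3923]  x^+=[1.4863, 3.9353]  P^+=[0.2155 -0.0021; -0.0021 0.6700]
step 2: x^-=[2.7850, 3.9353]  P^-=[0.4871 0.2030; 0.2030 0.9100]  H_jac=[-0.9371 0.0000; 0.0000 0.7130]  S=[0.5677 -0.1566; -0.1566 0.6126]  K=[-0.7949 0.0330; -0.0461 1.0473]  nu=[1.3109, 1.2512]  x^+=[1.7843, 5.1852]  P^+=[0.1195 0.0304; 0.0304 0.2217]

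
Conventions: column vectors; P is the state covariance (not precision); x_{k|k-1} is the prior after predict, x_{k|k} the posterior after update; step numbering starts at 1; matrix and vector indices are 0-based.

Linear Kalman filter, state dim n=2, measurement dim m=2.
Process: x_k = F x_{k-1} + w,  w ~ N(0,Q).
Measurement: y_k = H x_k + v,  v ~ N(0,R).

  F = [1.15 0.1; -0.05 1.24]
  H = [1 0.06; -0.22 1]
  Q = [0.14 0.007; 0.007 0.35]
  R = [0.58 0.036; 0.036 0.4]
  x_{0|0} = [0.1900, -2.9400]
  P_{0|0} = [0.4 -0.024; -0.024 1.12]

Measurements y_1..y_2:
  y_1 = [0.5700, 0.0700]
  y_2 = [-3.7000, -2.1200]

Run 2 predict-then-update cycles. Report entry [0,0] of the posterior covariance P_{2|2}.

P_post[0,0] = 0.2816

step 1: x^-=[-0.0755, -3.6551]  P^-=[0.6747 0.0888; 0.0888 2.0761]  S=[1.2728 0.0997; 0.0997 2.4697]  K=[0.5379 -0.0459; 0.1027 0.8286]  nu=[0.8648, 3.7085]  x^+=[0.2195, -0.4935]  P^+=[0.3062 0.0684; 0.0684 0.3502]
step 2: x^-=[0.2031, -0.6230]  P^-=[0.5642 0.1300; 0.1300 0.8807]  S=[1.1629 0.0930; 0.0930 1.2508]  K=[0.4944 -0.0321; 0.1033 0.6736]  nu=[-3.8657, -1.4524]  x^+=[-1.6615, -2.0007]  P^+=[0.2816 0.0669; 0.0669 0.2879]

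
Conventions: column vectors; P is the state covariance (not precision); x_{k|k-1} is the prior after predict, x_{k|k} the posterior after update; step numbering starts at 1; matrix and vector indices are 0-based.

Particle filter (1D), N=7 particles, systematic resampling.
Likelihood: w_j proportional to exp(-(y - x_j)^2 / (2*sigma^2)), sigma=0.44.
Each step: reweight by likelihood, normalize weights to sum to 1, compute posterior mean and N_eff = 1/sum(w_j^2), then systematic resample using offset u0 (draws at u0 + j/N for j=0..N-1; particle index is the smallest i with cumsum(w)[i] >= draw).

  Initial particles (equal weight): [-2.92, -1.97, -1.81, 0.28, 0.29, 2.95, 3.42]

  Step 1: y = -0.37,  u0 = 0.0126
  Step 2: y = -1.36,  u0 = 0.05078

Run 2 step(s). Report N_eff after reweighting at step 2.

step 1: w=[0.0000, 0.0020, 0.0071, 0.5038, 0.4871, 0.0000, 0.0000]  mean=0.2655  Neff=2.0361  idx=[3, 3, 3, 3, 4, 4, 4]
step 2: w=[0.1480, 0.1480, 0.1480, 0.1480, 0.1360, 0.1360, 0.1360]  mean=0.2841  Neff=6.9878  idx=[0, 1, 2, 3, 4, 5, 6]

N_eff = 6.9878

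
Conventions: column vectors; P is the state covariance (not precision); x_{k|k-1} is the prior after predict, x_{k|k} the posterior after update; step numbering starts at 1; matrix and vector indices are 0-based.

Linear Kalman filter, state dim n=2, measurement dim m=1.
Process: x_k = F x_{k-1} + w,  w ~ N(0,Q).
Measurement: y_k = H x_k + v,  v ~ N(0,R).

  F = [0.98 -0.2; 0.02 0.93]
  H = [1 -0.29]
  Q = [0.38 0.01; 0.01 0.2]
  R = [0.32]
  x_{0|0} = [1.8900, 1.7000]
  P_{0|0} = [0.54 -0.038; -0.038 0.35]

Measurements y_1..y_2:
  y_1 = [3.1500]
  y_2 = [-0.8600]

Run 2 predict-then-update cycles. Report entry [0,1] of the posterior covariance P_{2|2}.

step 1: x^-=[1.5122, 1.6188]  P^-=[0.9275 -0.0790; -0.0790 0.5015]  S=[1.3355]  K=[0.7117; -0.1681]  nu=[2.1073]  x^+=[3.0118, 1.2647]  P^+=[0.2511 0.0807; 0.0807 0.4638]
step 2: x^-=[2.6987, 1.2364]  P^-=[0.6081 0.0019; 0.0019 0.6042]  S=[0.9778]  K=[0.6213; -0.1773]  nu=[-3.2001]  x^+=[0.7103, 1.8036]  P^+=[0.2306 0.1096; 0.1096 0.5735]

P_post[0,1] = 0.1096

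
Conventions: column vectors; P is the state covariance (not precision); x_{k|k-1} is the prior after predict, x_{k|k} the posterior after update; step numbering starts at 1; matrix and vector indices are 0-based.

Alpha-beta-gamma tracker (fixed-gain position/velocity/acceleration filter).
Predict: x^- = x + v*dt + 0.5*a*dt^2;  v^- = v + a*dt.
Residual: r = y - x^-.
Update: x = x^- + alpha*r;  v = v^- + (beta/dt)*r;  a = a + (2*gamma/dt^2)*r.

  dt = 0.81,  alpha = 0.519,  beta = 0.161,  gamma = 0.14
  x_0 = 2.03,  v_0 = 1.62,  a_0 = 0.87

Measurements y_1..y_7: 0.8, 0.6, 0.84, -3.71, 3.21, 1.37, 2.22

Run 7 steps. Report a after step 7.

step 1: x_pred=3.6276  r=-2.8276  x^+=2.1601  v^+=1.7627  a^+=-0.3367
step 2: x_pred=3.4774  r=-2.8774  x^+=1.9840  v^+=0.9180  a^+=-1.5647
step 3: x_pred=2.2143  r=-1.3743  x^+=1.5010  v^+=-0.6226  a^+=-2.1512
step 4: x_pred=0.2911  r=-4.0011  x^+=-1.7855  v^+=-3.1603  a^+=-3.8587
step 5: x_pred=-5.6112  r=8.8212  x^+=-1.0330  v^+=-4.5325  a^+=-0.0941
step 6: x_pred=-4.7352  r=6.1052  x^+=-1.5666  v^+=-3.3953  a^+=2.5113
step 7: x_pred=-3.4929  r=5.7129  x^+=-0.5279  v^+=-0.2255  a^+=4.9494

a_post = 4.9494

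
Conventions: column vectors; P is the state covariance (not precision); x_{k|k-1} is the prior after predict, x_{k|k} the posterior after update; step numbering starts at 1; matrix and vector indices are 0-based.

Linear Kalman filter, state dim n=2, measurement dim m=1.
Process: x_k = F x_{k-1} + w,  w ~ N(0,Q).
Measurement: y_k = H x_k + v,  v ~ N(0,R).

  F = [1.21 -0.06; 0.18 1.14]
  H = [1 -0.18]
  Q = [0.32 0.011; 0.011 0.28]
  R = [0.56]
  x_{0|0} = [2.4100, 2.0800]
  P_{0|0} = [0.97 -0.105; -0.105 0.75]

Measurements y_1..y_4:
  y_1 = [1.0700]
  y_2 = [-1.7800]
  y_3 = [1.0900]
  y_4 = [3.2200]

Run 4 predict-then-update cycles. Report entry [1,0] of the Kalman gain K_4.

K[1,0] = -0.1672

step 1: x^-=[2.7913, 2.8050]  P^-=[1.7581 0.0273; 0.0273 1.2430]  S=[2.3486]  K=[0.7465; -0.0837]  nu=[-1.2164]  x^+=[1.8833, 2.9068]  P^+=[0.4493 0.1739; 0.1739 1.2266]
step 2: x^-=[2.1043, 3.6527]  P^-=[0.9571 0.2630; 0.2630 1.9600]  S=[1.4859]  K=[0.6122; -0.0604]  nu=[-3.2269]  x^+=[0.1287, 3.8477]  P^+=[0.4001 0.3180; 0.3180 1.9546]
step 3: x^-=[-0.0751, 4.4095]  P^-=[0.8666 0.3996; 0.3996 2.9637]  S=[1.3788]  K=[0.5764; -0.0971]  nu=[1.9588]  x^+=[1.0539, 4.2194]  P^+=[0.4086 0.4768; 0.4768 2.9507]
step 4: x^-=[1.0221, 4.9999]  P^-=[0.8596 0.5507; 0.5507 4.3236]  S=[1.3615]  K=[0.5586; -0.1672]  nu=[3.0979]  x^+=[2.7525, 4.4820]  P^+=[0.4348 0.6778; 0.6778 4.2856]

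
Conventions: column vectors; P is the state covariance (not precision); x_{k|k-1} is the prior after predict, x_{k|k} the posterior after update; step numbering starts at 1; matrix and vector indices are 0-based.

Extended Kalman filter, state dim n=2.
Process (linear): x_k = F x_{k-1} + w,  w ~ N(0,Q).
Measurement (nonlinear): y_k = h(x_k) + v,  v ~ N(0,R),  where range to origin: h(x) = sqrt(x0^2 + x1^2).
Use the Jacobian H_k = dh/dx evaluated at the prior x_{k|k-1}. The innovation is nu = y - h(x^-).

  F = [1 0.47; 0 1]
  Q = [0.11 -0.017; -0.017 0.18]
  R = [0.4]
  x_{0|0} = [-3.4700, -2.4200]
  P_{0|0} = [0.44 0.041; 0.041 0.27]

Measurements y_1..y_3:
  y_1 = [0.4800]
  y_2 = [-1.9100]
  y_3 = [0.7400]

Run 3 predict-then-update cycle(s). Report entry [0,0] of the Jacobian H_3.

step 1: x^-=[-4.6074, -2.4200]  P^-=[0.6482 0.1509; 0.1509 0.4500]  H_jac=[-0.8853 -0.4650]  S=[1.1296]  K=[-0.5701; -0.3035]  nu=[-4.7243]  x^+=[-1.9139, -0.9861]  P^+=[0.2810 -0.0446; -0.0446 0.3459]
step 2: x^-=[-2.3774, -0.9861]  P^-=[0.4255 0.1010; 0.1010 0.5259]  H_jac=[-0.9237 -0.3831]  S=[0.9118]  K=[-0.4735; -0.3233]  nu=[-4.4838]  x^+=[-0.2541, 0.4637]  P^+=[0.2211 -0.0386; -0.0386 0.4306]
step 3: x^-=[-0.0362, 0.4637]  P^-=[0.3899 0.1468; 0.1468 0.6106]  H_jac=[-0.0777 0.9970]  S=[0.9865]  K=[0.1176; 0.6055]  nu=[0.2749]  x^+=[-0.0038, 0.6302]  P^+=[0.3763 0.0765; 0.0765 0.2489]

H_jac[0,0] = -0.0777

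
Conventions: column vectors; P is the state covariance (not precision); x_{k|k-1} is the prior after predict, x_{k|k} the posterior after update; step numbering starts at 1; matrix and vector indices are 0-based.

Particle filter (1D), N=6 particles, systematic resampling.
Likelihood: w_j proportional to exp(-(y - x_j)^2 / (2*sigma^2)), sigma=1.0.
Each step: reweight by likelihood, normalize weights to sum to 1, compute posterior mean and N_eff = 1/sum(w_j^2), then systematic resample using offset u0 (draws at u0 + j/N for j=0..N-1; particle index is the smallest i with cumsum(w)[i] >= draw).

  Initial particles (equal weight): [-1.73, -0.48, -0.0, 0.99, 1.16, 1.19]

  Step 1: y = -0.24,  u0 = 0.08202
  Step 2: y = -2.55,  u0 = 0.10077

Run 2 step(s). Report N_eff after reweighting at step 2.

N_eff = 1.5779

step 1: w=[0.0948, 0.2794, 0.2794, 0.1350, 0.1079, 0.1035]  mean=0.0839  Neff=4.8611  idx=[0, 1, 2, 2, 3, 5]
step 2: w=[0.7833, 0.1287, 0.0425, 0.0425, 0.0021, 0.0010]  mean=-1.4137  Neff=1.5779  idx=[0, 0, 0, 0, 0, 2]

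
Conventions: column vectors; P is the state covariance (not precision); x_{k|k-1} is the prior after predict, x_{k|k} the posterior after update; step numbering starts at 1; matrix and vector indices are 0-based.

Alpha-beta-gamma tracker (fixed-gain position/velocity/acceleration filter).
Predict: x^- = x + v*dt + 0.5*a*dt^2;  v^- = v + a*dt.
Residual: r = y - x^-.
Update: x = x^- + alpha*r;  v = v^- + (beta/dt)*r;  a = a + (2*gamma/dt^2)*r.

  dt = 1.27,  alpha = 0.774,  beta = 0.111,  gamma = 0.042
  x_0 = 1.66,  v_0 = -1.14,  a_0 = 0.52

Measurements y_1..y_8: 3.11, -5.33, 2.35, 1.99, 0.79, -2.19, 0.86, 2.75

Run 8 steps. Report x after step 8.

x_post = 2.7935

step 1: x_pred=0.6316  r=2.4784  x^+=2.5499  v^+=-0.2630  a^+=0.6491
step 2: x_pred=2.7393  r=-8.0693  x^+=-3.5063  v^+=-0.1439  a^+=0.2288
step 3: x_pred=-3.5046  r=5.8546  x^+=1.0269  v^+=0.6584  a^+=0.5337
step 4: x_pred=2.2934  r=-0.3034  x^+=2.0586  v^+=1.3097  a^+=0.5179
step 5: x_pred=4.1396  r=-3.3496  x^+=1.5470  v^+=1.6747  a^+=0.3435
step 6: x_pred=3.9509  r=-6.1409  x^+=-0.8022  v^+=1.5742  a^+=0.0237
step 7: x_pred=1.2162  r=-0.3562  x^+=0.9405  v^+=1.5731  a^+=0.0051
step 8: x_pred=2.9425  r=-0.1925  x^+=2.7935  v^+=1.5628  a^+=-0.0049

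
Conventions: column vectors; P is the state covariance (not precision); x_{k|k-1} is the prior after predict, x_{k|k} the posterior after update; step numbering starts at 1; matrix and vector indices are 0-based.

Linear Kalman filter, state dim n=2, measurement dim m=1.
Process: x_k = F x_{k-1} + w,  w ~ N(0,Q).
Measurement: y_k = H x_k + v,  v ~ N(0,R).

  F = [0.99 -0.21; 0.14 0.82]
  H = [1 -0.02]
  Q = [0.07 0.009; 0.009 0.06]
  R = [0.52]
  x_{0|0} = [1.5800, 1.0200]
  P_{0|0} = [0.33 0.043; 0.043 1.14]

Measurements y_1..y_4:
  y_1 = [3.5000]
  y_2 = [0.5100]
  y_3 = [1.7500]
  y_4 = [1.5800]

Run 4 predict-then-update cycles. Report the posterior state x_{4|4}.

x_post = [1.3389, 1.0842]

step 1: x^-=[1.3500, 1.0576]  P^-=[0.4258 -0.1079; -0.1079 0.8429]  S=[0.9505]  K=[0.4503; -0.1313]  nu=[2.1712]  x^+=[2.3276, 0.7726]  P^+=[0.2331 -0.0517; -0.0517 0.8265]
step 2: x^-=[2.1421, 0.9594]  P^-=[0.3564 -0.1415; -0.1415 0.6084]  S=[0.8823]  K=[0.4072; -0.1742]  nu=[-1.6129]  x^+=[1.4854, 1.2403]  P^+=[0.2102 -0.0789; -0.0789 0.5817]
step 3: x^-=[1.2101, 1.2250]  P^-=[0.3344 -0.1238; -0.1238 0.4371]  S=[0.8596]  K=[0.3920; -0.1542]  nu=[0.5644]  x^+=[1.4313, 1.1379]  P^+=[0.2024 -0.0718; -0.0718 0.4167]
step 4: x^-=[1.1780, 1.1335]  P^-=[0.3166 -0.0909; -0.0909 0.3276]  S=[0.8404]  K=[0.3789; -0.1160]  nu=[0.4246]  x^+=[1.3389, 1.0842]  P^+=[0.1960 -0.0540; -0.0540 0.3163]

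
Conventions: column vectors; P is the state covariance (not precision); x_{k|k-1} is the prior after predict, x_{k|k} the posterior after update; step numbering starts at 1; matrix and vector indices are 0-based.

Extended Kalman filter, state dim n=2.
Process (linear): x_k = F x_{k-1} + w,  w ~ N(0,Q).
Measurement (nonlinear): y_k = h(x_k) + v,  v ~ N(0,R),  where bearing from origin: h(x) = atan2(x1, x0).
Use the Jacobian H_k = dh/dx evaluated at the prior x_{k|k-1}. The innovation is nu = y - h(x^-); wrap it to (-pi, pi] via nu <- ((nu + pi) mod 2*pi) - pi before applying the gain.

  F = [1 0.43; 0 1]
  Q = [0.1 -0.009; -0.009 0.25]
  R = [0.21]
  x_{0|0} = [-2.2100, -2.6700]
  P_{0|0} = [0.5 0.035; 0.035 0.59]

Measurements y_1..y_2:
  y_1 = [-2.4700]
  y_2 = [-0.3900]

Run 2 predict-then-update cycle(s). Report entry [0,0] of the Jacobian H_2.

H_jac[0,0] = 0.0973

step 1: x^-=[-3.3581, -2.6700]  P^-=[0.7392 0.2797; 0.2797 0.8400]  H_jac=[0.1451 -0.1824]  S=[0.2387]  K=[0.2354; -0.4720]  nu=[-0.0001]  x^+=[-3.3581, -2.6699]  P^+=[0.7260 0.3062; 0.3062 0.7868]
step 2: x^-=[-4.5062, -2.6699]  P^-=[1.2348 0.6356; 0.6356 1.0368]  H_jac=[0.0973 -0.1643]  S=[0.2293]  K=[0.0688; -0.4728]  nu=[2.2167]  x^+=[-4.3537, -3.7181]  P^+=[1.2337 0.6430; 0.6430 0.9855]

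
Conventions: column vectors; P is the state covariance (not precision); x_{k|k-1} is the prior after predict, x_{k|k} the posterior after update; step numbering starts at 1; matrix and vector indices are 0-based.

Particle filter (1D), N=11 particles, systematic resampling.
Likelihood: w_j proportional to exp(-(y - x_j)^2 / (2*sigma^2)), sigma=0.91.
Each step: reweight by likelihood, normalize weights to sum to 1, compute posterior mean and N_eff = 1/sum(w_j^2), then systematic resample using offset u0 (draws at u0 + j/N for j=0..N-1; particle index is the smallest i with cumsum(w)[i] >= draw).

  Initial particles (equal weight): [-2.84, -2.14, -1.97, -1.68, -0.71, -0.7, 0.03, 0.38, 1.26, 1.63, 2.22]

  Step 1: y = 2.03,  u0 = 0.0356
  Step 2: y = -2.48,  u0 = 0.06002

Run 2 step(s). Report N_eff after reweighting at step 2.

step 1: w=[0.0000, 0.0000, 0.0000, 0.0001, 0.0037, 0.0038, 0.0309, 0.0669, 0.2419, 0.3141, 0.3385]  mean=1.5891  Neff=3.6069  idx=[6, 8, 8, 8, 9, 9, 9, 10, 10, 10, 10]
step 2: w=[0.9669, 0.0093, 0.0093, 0.0093, 0.0016, 0.0016, 0.0016, 0.0001, 0.0001, 0.0001, 0.0001]  mean=0.0728  Neff=1.0693  idx=[0, 0, 0, 0, 0, 0, 0, 0, 0, 0, 1]

N_eff = 1.0693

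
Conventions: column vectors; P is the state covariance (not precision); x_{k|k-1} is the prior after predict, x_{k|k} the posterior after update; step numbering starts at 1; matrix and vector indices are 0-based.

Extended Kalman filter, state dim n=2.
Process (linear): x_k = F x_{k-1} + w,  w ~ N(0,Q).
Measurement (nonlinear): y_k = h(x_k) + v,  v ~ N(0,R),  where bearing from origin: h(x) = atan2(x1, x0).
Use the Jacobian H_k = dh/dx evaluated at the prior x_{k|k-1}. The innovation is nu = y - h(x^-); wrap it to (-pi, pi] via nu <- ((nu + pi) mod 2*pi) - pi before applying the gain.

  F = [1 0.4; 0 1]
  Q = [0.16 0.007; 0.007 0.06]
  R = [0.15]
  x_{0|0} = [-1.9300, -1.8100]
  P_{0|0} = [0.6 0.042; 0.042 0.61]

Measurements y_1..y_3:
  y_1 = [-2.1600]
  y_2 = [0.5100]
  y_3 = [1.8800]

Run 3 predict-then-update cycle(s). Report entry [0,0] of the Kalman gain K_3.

step 1: x^-=[-2.6540, -1.8100]  P^-=[0.8912 0.2930; 0.2930 0.6700]  H_jac=[0.1754 -0.2572]  S=[0.1953]  K=[0.4145; -0.6192]  nu=[0.3831]  x^+=[-2.4952, -2.0472]  P^+=[0.8576 0.3431; 0.3431 0.5951]
step 2: x^-=[-3.3141, -2.0472]  P^-=[1.3874 0.5882; 0.5882 0.6551]  H_jac=[0.1349 -0.2184]  S=[0.1718]  K=[0.3417; -0.3709]  nu=[3.0982]  x^+=[-2.2555, -3.1962]  P^+=[1.3673 0.6100; 0.6100 0.6315]
step 3: x^-=[-3.5340, -3.1962]  P^-=[2.1163 0.8696; 0.8696 0.6915]  H_jac=[0.1408 -0.1556]  S=[0.1706]  K=[0.9530; 0.0866]  nu=[-1.9968]  x^+=[-5.4370, -3.3692]  P^+=[1.9614 0.8555; 0.8555 0.6902]

K[0,0] = 0.9530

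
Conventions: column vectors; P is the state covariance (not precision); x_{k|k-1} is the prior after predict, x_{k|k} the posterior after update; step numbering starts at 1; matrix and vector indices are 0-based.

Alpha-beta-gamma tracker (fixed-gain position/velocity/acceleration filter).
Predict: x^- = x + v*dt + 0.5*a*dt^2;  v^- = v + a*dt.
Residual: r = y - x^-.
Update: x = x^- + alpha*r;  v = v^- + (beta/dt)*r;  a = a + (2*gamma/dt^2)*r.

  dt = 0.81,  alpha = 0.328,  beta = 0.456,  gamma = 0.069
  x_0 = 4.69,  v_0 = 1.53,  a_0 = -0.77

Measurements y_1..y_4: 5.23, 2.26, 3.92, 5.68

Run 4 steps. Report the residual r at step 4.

resid = 5.1936

step 1: x_pred=5.6767  r=-0.4467  x^+=5.5302  v^+=0.6548  a^+=-0.8640
step 2: x_pred=5.7772  r=-3.5172  x^+=4.6235  v^+=-2.0250  a^+=-1.6037
step 3: x_pred=2.4572  r=1.4628  x^+=2.9370  v^+=-2.5005  a^+=-1.2961
step 4: x_pred=0.4864  r=5.1936  x^+=2.1899  v^+=-0.6265  a^+=-0.2037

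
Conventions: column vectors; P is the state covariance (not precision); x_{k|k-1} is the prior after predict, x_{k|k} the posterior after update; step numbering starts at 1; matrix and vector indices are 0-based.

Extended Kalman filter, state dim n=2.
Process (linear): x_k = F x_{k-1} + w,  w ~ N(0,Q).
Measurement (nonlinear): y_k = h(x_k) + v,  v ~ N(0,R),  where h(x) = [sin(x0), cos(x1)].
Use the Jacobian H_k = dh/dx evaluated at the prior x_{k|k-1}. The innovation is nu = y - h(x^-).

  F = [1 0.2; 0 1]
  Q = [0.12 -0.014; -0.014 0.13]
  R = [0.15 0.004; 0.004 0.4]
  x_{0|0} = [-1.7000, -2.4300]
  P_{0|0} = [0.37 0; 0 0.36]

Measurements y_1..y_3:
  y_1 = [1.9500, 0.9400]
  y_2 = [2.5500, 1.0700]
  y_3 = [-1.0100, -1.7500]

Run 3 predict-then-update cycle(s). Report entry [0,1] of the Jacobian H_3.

H_jac[0,1] = 0.0000

step 1: x^-=[-2.1860, -2.4300]  P^-=[0.5044 0.0580; 0.0580 0.4900]  H_jac=[-0.5771 0.0000; 0.0000 0.6530]  S=[0.3180 -0.0179; -0.0179 0.6090]  K=[-0.9134 0.0354; -0.0759 0.5232]  nu=[2.7667, 1.6973]  x^+=[-4.6530, -1.7518]  P^+=[0.2372 0.0161; 0.0161 0.3200]
step 2: x^-=[-5.0034, -1.7518]  P^-=[0.3764 0.0661; 0.0661 0.4500]  H_jac=[0.2869 0.0000; 0.0000 0.9837]  S=[0.1810 0.0227; 0.0227 0.8354]  K=[0.5889 0.0619; 0.0386 0.5288]  nu=[1.5920, 1.2500]  x^+=[-3.9884, -1.0293]  P^+=[0.3088 0.0275; 0.0275 0.2152]
step 3: x^-=[-4.1943, -1.0293]  P^-=[0.4484 0.0566; 0.0566 0.3452]  H_jac=[-0.4952 0.0000; 0.0000 0.8570]  S=[0.2600 -0.0200; -0.0200 0.6535]  K=[-0.8505 0.0482; -0.0731 0.4504]  nu=[-1.8788, -2.2654]  x^+=[-2.7056, -1.9124]  P^+=[0.2572 0.0185; 0.0185 0.2099]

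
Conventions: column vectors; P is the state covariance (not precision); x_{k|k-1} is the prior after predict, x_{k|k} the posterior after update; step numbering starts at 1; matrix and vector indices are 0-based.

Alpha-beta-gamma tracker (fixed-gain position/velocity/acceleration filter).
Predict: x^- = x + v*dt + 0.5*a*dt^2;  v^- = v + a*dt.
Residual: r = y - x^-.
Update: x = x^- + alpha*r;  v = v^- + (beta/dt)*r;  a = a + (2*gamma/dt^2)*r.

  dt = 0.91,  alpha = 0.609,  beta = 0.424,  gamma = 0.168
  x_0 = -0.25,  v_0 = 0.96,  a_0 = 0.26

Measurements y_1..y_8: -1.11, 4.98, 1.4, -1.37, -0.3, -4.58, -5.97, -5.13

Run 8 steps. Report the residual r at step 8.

step 1: x_pred=0.7313  r=-1.8413  x^+=-0.3901  v^+=0.3387  a^+=-0.4871
step 2: x_pred=-0.2835  r=5.2635  x^+=2.9220  v^+=2.3479  a^+=1.6486
step 3: x_pred=5.7412  r=-4.3412  x^+=3.0974  v^+=1.8254  a^+=-0.1128
step 4: x_pred=4.7118  r=-6.0818  x^+=1.0080  v^+=-1.1110  a^+=-2.5805
step 5: x_pred=-1.0715  r=0.7715  x^+=-0.6016  v^+=-3.0998  a^+=-2.2675
step 6: x_pred=-4.3613  r=-0.2187  x^+=-4.4945  v^+=-5.2651  a^+=-2.3562
step 7: x_pred=-10.2613  r=4.2913  x^+=-7.6479  v^+=-5.4098  a^+=-0.6150
step 8: x_pred=-12.8255  r=7.6955  x^+=-8.1389  v^+=-2.3839  a^+=2.5074

resid = 7.6955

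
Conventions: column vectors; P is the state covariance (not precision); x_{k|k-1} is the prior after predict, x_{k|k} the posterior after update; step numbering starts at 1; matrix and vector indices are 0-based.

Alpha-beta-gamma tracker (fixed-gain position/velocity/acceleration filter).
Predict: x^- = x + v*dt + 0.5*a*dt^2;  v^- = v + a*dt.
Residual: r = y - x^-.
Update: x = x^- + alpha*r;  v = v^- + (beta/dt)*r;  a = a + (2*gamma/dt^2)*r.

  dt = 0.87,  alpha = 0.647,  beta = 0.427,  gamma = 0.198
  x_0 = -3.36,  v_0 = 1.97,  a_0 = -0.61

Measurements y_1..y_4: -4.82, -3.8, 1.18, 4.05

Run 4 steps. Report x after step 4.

x_post = 2.5794

step 1: x_pred=-1.8770  r=-2.9430  x^+=-3.7811  v^+=-0.0052  a^+=-2.1498
step 2: x_pred=-4.5992  r=0.7992  x^+=-4.0821  v^+=-1.4832  a^+=-1.7316
step 3: x_pred=-6.0278  r=7.2078  x^+=-1.3644  v^+=0.5479  a^+=2.0394
step 4: x_pred=-0.1159  r=4.1659  x^+=2.5794  v^+=4.3668  a^+=4.2189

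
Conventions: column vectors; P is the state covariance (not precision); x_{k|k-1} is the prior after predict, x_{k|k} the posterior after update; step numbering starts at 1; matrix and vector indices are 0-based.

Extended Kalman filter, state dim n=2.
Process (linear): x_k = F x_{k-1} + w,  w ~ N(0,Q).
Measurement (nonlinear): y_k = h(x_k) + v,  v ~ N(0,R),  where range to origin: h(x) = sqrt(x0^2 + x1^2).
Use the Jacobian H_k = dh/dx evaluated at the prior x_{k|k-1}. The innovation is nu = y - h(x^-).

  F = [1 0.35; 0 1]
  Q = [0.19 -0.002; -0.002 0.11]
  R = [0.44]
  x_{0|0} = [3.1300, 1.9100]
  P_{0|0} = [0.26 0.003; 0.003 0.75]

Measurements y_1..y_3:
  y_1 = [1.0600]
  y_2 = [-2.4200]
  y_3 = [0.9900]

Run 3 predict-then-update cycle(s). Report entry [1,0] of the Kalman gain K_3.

K[1,0] = -0.5725

step 1: x^-=[3.7985, 1.9100]  P^-=[0.5440 0.2635; 0.2635 0.8600]  H_jac=[0.8934 0.4492]  S=[1.2593]  K=[0.4799; 0.4937]  nu=[-3.1917]  x^+=[2.2667, 0.3341]  P^+=[0.2539 -0.0349; -0.0349 0.5530]
step 2: x^-=[2.3836, 0.3341]  P^-=[0.4872 0.1566; 0.1566 0.6630]  H_jac=[0.9903 0.1388]  S=[0.9737]  K=[0.5179; 0.2539]  nu=[-4.8269]  x^+=[-0.1162, -0.8912]  P^+=[0.2261 0.0286; 0.0286 0.6003]
step 3: x^-=[-0.4281, -0.8912]  P^-=[0.5097 0.2367; 0.2367 0.7103]  H_jac=[-0.4330 -0.9014]  S=[1.2975]  K=[-0.3346; -0.5725]  nu=[0.0013]  x^+=[-0.4285, -0.8920]  P^+=[0.3644 -0.0118; -0.0118 0.2851]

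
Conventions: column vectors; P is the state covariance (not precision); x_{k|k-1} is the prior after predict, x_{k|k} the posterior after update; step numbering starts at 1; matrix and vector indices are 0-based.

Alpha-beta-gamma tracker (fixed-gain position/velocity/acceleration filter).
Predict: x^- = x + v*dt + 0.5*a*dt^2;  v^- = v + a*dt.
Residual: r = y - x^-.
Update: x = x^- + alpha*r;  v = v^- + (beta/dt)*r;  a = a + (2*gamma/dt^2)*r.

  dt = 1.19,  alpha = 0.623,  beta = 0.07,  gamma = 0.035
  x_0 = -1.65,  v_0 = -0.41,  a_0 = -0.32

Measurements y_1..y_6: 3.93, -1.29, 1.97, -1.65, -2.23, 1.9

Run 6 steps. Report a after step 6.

step 1: x_pred=-2.3645  r=6.2945  x^+=1.5570  v^+=-0.4205  a^+=-0.0089
step 2: x_pred=1.0503  r=-2.3403  x^+=-0.4077  v^+=-0.5687  a^+=-0.1245
step 3: x_pred=-1.1727  r=3.1427  x^+=0.7852  v^+=-0.5321  a^+=0.0308
step 4: x_pred=0.1739  r=-1.8239  x^+=-0.9624  v^+=-0.6027  a^+=-0.0593
step 5: x_pred=-1.7216  r=-0.5084  x^+=-2.0383  v^+=-0.7032  a^+=-0.0845
step 6: x_pred=-2.9350  r=4.8350  x^+=0.0772  v^+=-0.5193  a^+=0.1545

a_post = 0.1545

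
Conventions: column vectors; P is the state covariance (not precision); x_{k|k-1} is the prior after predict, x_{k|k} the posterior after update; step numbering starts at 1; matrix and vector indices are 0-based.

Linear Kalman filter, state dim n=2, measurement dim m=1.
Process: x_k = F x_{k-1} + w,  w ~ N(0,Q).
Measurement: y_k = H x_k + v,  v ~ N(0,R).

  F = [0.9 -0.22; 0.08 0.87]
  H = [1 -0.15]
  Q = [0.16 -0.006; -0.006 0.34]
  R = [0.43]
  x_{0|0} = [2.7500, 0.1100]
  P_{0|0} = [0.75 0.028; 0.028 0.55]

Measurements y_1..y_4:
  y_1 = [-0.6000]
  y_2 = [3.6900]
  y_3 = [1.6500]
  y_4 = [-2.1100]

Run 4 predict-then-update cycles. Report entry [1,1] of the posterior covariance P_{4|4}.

P_post[1,1] = 0.8969

step 1: x^-=[2.4508, 0.3157]  P^-=[0.7830 -0.0358; -0.0358 0.7650]  S=[1.2410]  K=[0.6353; -0.1213]  nu=[-3.0034]  x^+=[0.5427, 0.6802]  P^+=[0.2822 0.0598; 0.0598 0.7467]
step 2: x^-=[0.3388, 0.6351]  P^-=[0.4010 -0.0828; -0.0828 0.9153]  S=[0.8764]  K=[0.4717; -0.2511]  nu=[3.4465]  x^+=[1.9645, -0.2304]  P^+=[0.2060 0.0210; 0.0210 0.8600]
step 3: x^-=[1.8188, -0.0433]  P^-=[0.3602 -0.1397; -0.1397 0.9952]  S=[0.8545]  K=[0.4460; -0.3382]  nu=[-0.1752]  x^+=[1.7406, 0.0160]  P^+=[0.1902 -0.0108; -0.0108 0.8975]
step 4: x^-=[1.5630, 0.1531]  P^-=[0.3618 -0.1724; -0.1724 1.0190]  S=[0.8664]  K=[0.4474; -0.3754]  nu=[-3.6500]  x^+=[-0.0700, 1.5232]  P^+=[0.1883 -0.0269; -0.0269 0.8969]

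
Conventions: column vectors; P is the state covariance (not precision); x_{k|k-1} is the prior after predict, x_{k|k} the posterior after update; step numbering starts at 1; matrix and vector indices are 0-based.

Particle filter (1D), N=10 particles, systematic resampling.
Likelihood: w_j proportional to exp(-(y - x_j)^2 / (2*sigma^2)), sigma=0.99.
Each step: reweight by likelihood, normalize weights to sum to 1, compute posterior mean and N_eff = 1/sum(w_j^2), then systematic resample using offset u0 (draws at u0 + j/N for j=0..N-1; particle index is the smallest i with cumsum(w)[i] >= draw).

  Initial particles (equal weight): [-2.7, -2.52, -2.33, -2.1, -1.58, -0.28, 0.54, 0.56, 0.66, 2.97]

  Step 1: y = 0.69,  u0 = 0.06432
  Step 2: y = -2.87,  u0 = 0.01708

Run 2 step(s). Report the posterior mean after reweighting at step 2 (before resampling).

post_mean = -0.0940

step 1: w=[0.0008, 0.0014, 0.0025, 0.0050, 0.0191, 0.1638, 0.2617, 0.2625, 0.2646, 0.0187]  mean=0.4205  Neff=4.2558  idx=[5, 5, 6, 6, 7, 7, 7, 8, 8, 8]
step 2: w=[0.3923, 0.3923, 0.0319, 0.0319, 0.0297, 0.0297, 0.0297, 0.0208, 0.0208, 0.0208]  mean=-0.0940  Neff=3.1876  idx=[0, 0, 0, 0, 1, 1, 1, 1, 3, 6]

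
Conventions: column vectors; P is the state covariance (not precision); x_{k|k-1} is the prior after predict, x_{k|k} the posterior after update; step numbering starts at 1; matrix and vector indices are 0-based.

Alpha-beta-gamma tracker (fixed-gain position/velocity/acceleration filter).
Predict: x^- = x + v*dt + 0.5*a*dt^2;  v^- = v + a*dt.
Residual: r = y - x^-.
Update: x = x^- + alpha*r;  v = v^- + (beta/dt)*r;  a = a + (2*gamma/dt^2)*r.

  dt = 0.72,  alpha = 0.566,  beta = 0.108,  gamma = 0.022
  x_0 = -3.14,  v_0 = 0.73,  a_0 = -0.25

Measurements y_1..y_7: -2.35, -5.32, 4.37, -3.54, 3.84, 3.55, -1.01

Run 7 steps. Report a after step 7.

a_post = -0.0895

step 1: x_pred=-2.6792  r=0.3292  x^+=-2.4929  v^+=0.5994  a^+=-0.2221
step 2: x_pred=-2.1189  r=-3.2011  x^+=-3.9307  v^+=-0.0407  a^+=-0.4938
step 3: x_pred=-4.0880  r=8.4580  x^+=0.6992  v^+=0.8725  a^+=0.2241
step 4: x_pred=1.3855  r=-4.9255  x^+=-1.4023  v^+=0.2951  a^+=-0.1939
step 5: x_pred=-1.2401  r=5.0801  x^+=1.6352  v^+=0.9174  a^+=0.2372
step 6: x_pred=2.3573  r=1.1927  x^+=3.0324  v^+=1.2672  a^+=0.3385
step 7: x_pred=4.0325  r=-5.0425  x^+=1.1784  v^+=0.7545  a^+=-0.0895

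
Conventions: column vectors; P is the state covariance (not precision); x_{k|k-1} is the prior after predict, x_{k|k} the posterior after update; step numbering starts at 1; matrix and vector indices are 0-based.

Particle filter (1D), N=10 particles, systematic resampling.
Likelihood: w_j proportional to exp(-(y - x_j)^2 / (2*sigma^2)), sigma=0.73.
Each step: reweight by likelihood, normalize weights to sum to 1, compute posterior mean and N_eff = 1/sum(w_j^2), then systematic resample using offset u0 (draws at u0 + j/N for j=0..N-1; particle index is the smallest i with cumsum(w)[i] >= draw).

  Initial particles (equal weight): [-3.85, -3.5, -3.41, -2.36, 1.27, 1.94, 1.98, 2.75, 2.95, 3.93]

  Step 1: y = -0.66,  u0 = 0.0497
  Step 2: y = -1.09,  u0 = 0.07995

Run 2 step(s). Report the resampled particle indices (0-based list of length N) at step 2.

resampled_idx = [0, 1, 1, 2, 3, 4, 4, 5, 6, 6]

step 1: w=[0.0007, 0.0051, 0.0082, 0.6550, 0.2992, 0.0173, 0.0143, 0.0002, 0.0000, 0.0000]  mean=-1.1516  Neff=1.9263  idx=[3, 3, 3, 3, 3, 3, 3, 4, 4, 4]
step 2: w=[0.1414, 0.1414, 0.1414, 0.1414, 0.1414, 0.1414, 0.1414, 0.0035, 0.0035, 0.0035]  mean=-2.3224  Neff=7.1455  idx=[0, 1, 1, 2, 3, 4, 4, 5, 6, 6]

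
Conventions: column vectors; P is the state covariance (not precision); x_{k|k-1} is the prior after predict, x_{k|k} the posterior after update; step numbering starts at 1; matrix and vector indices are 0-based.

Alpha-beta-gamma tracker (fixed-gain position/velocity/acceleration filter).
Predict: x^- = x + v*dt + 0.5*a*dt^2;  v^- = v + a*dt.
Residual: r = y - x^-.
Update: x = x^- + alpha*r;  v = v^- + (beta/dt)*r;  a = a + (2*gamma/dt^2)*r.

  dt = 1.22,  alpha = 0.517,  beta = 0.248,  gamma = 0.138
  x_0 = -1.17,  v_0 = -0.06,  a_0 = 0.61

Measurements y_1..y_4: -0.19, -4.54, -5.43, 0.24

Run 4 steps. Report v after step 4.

v_post = -0.8638

step 1: x_pred=-0.7892  r=0.5992  x^+=-0.4794  v^+=0.8060  a^+=0.7211
step 2: x_pred=1.0406  r=-5.5806  x^+=-1.8446  v^+=0.5514  a^+=-0.3137
step 3: x_pred=-1.4054  r=-4.0246  x^+=-3.4861  v^+=-0.6495  a^+=-1.0600
step 4: x_pred=-5.0673  r=5.3073  x^+=-2.3234  v^+=-0.8638  a^+=-0.0758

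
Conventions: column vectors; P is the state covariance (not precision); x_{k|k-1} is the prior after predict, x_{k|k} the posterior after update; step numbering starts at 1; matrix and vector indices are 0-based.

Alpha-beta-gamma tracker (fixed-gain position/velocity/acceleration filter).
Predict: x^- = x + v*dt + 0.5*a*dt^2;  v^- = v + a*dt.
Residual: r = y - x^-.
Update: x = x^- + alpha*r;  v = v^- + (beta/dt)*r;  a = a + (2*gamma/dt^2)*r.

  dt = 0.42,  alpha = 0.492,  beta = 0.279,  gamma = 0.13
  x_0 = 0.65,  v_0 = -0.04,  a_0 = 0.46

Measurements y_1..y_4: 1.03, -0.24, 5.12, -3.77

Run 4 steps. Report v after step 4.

v_post = -0.1453

step 1: x_pred=0.6738  r=0.3562  x^+=0.8490  v^+=0.3898  a^+=0.9851
step 2: x_pred=1.0996  r=-1.3396  x^+=0.4405  v^+=-0.0864  a^+=-0.9895
step 3: x_pred=0.3170  r=4.8030  x^+=2.6801  v^+=2.6886  a^+=6.0898
step 4: x_pred=4.3464  r=-8.1164  x^+=0.3531  v^+=-0.1453  a^+=-5.8732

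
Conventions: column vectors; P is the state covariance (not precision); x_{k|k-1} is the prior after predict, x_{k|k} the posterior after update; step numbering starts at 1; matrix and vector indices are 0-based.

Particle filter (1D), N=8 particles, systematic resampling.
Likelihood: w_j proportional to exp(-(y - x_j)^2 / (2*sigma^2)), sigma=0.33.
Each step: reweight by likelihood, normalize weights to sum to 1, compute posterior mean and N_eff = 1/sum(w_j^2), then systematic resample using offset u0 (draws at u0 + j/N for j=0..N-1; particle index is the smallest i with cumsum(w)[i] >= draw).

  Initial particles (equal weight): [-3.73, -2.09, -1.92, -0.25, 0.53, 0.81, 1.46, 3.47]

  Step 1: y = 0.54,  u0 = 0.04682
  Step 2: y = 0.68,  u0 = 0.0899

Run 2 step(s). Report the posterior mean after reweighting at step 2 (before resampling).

post_mean = 0.6367

step 1: w=[0.0000, 0.0000, 0.0000, 0.0318, 0.5576, 0.3992, 0.0114, 0.0000]  mean=0.6276  Neff=2.1213  idx=[4, 4, 4, 4, 4, 5, 5, 5]
step 2: w=[0.1238, 0.1238, 0.1238, 0.1238, 0.1238, 0.1270, 0.1270, 0.1270]  mean=0.6367  Neff=7.9988  idx=[0, 1, 2, 3, 4, 5, 6, 7]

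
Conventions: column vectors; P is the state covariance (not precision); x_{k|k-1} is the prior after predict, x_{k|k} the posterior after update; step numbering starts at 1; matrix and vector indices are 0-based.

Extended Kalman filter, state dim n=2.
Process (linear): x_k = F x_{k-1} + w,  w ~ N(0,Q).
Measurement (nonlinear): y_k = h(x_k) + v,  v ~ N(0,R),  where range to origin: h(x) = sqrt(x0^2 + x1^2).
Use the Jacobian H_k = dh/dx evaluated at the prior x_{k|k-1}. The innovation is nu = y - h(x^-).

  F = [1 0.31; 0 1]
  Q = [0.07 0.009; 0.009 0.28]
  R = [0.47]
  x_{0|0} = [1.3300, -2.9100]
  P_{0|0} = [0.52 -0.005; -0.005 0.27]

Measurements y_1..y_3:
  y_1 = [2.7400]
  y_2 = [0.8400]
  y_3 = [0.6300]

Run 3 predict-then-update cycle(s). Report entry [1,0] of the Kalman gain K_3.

step 1: x^-=[0.4279, -2.9100]  P^-=[0.6128 0.0877; 0.0877 0.5500]  H_jac=[0.1455 -0.9894]  S=[0.9961]  K=[0.0024; -0.5335]  nu=[-0.2013]  x^+=[0.4274, -2.8026]  P^+=[0.6128 0.0890; 0.0890 0.2665]
step 2: x^-=[-0.4414, -2.8026]  P^-=[0.7636 0.1806; 0.1806 0.5465]  H_jac=[-0.1556 -0.9878]  S=[1.0773]  K=[-0.2759; -0.5272]  nu=[-1.9972]  x^+=[0.1096, -1.7497]  P^+=[0.6816 0.0239; 0.0239 0.2471]
step 3: x^-=[-0.4328, -1.7497]  P^-=[0.7902 0.1095; 0.1095 0.5271]  H_jac=[-0.2401 -0.9707]  S=[1.0633]  K=[-0.2784; -0.5059]  nu=[-1.1724]  x^+=[-0.1064, -1.1565]  P^+=[0.7078 -0.0403; -0.0403 0.2549]

K[1,0] = -0.5059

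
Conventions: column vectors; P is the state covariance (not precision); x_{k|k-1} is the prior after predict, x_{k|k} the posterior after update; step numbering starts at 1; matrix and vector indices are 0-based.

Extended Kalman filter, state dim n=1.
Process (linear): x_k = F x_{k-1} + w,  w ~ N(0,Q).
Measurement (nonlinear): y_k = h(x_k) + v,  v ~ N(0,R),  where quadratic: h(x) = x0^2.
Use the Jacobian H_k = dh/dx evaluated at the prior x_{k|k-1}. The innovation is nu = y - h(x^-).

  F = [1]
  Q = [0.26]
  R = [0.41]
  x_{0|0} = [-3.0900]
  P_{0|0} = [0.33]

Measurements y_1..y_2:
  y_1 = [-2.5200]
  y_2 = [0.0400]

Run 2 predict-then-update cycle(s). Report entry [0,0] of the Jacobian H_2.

step 1: x^-=[-3.0900]  P^-=[0.5900]  H_jac=[-6.1800]  S=[22.9435]  K=[-0.1589]  nu=[-12.0681]  x^+=[-1.1721]  P^+=[0.0105]
step 2: x^-=[-1.1721]  P^-=[0.2705]  H_jac=[-2.3443]  S=[1.8968]  K=[-0.3344]  nu=[-1.3339]  x^+=[-0.7261]  P^+=[0.0585]

H_jac[0,0] = -2.3443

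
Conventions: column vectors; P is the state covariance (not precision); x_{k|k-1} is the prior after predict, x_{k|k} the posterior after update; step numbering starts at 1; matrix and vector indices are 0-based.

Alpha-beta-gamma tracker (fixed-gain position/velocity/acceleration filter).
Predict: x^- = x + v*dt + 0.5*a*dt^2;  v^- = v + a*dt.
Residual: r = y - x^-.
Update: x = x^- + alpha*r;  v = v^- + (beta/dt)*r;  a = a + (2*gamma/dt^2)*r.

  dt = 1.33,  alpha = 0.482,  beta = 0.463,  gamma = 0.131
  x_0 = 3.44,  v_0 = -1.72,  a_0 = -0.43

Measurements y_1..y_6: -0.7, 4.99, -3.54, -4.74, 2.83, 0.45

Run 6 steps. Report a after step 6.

step 1: x_pred=0.7721  r=-1.4721  x^+=0.0625  v^+=-2.8044  a^+=-0.6480
step 2: x_pred=-4.2404  r=9.2304  x^+=0.2086  v^+=-0.4530  a^+=0.7191
step 3: x_pred=0.2422  r=-3.7822  x^+=-1.5808  v^+=-0.8132  a^+=0.1589
step 4: x_pred=-2.5218  r=-2.2182  x^+=-3.5910  v^+=-1.3740  a^+=-0.1696
step 5: x_pred=-5.5685  r=8.3985  x^+=-1.5204  v^+=1.3240  a^+=1.0743
step 6: x_pred=1.1907  r=-0.7407  x^+=0.8337  v^+=2.4950  a^+=0.9646

a_post = 0.9646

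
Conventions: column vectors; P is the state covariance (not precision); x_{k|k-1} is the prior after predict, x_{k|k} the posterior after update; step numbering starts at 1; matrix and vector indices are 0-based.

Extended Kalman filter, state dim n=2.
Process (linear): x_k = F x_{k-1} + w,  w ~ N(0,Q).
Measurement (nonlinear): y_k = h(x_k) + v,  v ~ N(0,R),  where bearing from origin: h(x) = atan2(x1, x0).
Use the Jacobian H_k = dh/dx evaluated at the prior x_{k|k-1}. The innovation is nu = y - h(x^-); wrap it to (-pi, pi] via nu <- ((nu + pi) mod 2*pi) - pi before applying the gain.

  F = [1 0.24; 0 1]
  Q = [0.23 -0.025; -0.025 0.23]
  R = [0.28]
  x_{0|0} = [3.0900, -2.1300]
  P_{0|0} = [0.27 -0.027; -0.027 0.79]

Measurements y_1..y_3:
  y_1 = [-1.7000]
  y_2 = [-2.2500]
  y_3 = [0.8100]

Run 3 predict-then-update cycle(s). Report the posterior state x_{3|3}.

x_post = [1.7295, -3.0271]

step 1: x^-=[2.5788, -2.1300]  P^-=[0.5325 0.1376; 0.1376 1.0200]  H_jac=[0.1904 0.2305]  S=[0.3656]  K=[0.3641; 0.7148]  nu=[-1.0096]  x^+=[2.2112, -2.8517]  P^+=[0.4841 0.0424; 0.0424 0.8332]
step 2: x^-=[1.5268, -2.8517]  P^-=[0.7824 0.2174; 0.2174 1.0632]  H_jac=[0.2725 0.1459]  S=[0.3781]  K=[0.6480; 0.5671]  nu=[-1.1708]  x^+=[0.7681, -3.5156]  P^+=[0.6237 0.0785; 0.0785 0.9416]
step 3: x^-=[-0.0756, -3.5156]  P^-=[0.9456 0.2795; 0.2795 1.1716]  H_jac=[0.2843 -0.0061]  S=[0.3555]  K=[0.7514; 0.2033]  nu=[2.4023]  x^+=[1.7295, -3.0271]  P^+=[0.7449 0.2252; 0.2252 1.1569]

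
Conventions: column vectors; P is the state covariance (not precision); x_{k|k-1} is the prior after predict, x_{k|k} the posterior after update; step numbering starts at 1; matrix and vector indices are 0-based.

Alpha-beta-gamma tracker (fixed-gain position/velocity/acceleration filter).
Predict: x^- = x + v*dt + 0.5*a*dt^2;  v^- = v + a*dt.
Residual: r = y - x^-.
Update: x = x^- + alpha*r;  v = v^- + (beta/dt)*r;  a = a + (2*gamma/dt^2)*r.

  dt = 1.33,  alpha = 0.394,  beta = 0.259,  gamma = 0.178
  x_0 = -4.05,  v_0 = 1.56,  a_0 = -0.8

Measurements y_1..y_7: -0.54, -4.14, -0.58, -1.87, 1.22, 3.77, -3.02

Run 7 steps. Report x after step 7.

x_post = 2.4186

step 1: x_pred=-2.6828  r=2.1428  x^+=-1.8385  v^+=0.9133  a^+=-0.3688
step 2: x_pred=-0.9500  r=-3.1900  x^+=-2.2069  v^+=-0.1984  a^+=-1.0108
step 3: x_pred=-3.3647  r=2.7847  x^+=-2.2675  v^+=-1.0004  a^+=-0.4503
step 4: x_pred=-3.9964  r=2.1264  x^+=-3.1586  v^+=-1.1853  a^+=-0.0224
step 5: x_pred=-4.7548  r=5.9748  x^+=-2.4007  v^+=-0.0515  a^+=1.1801
step 6: x_pred=-1.4256  r=5.1956  x^+=0.6215  v^+=2.5297  a^+=2.2257
step 7: x_pred=5.9545  r=-8.9745  x^+=2.4186  v^+=3.7422  a^+=0.4195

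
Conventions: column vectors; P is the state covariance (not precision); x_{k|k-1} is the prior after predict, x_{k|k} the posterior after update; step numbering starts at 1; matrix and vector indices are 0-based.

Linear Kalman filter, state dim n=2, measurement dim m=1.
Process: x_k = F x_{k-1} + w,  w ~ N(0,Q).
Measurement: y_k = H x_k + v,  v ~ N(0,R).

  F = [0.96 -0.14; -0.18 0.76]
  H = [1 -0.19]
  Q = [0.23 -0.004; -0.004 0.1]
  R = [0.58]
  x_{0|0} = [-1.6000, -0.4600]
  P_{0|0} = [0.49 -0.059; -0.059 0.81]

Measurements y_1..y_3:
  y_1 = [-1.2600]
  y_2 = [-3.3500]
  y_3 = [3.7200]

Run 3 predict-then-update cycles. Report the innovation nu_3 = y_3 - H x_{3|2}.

innov = [6.1141]

step 1: x^-=[-1.4716, -0.0616]  P^-=[0.7133 -0.2194; -0.2194 0.5999]  S=[1.3983]  K=[0.5399; -0.2384]  nu=[0.1999]  x^+=[-1.3637, -0.1093]  P^+=[0.3057 -0.0394; -0.0394 0.5204]
step 2: x^-=[-1.2938, 0.1624]  P^-=[0.5325 -0.1419; -0.1419 0.4213]  S=[1.1816]  K=[0.4735; -0.1878]  nu=[-2.0253]  x^+=[-2.2527, 0.5429]  P^+=[0.2676 -0.0368; -0.0368 0.3796]
step 3: x^-=[-2.2386, 0.8181]  P^-=[0.4940 -0.1184; -0.1184 0.3380]  S=[1.1312]  K=[0.4566; -0.1615]  nu=[6.1141]  x^+=[0.5529, -0.1691]  P^+=[0.2582 -0.0350; -0.0350 0.3085]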